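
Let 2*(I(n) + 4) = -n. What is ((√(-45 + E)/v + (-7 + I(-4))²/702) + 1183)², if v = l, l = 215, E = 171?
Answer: 43739903453401/31248100 + 92283*√14/2795 ≈ 1.3999e+6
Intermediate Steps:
v = 215
I(n) = -4 - n/2 (I(n) = -4 + (-n)/2 = -4 - n/2)
((√(-45 + E)/v + (-7 + I(-4))²/702) + 1183)² = ((√(-45 + 171)/215 + (-7 + (-4 - ½*(-4)))²/702) + 1183)² = ((√126*(1/215) + (-7 + (-4 + 2))²*(1/702)) + 1183)² = (((3*√14)*(1/215) + (-7 - 2)²*(1/702)) + 1183)² = ((3*√14/215 + (-9)²*(1/702)) + 1183)² = ((3*√14/215 + 81*(1/702)) + 1183)² = ((3*√14/215 + 3/26) + 1183)² = ((3/26 + 3*√14/215) + 1183)² = (30761/26 + 3*√14/215)²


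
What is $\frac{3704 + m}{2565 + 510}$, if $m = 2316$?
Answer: $\frac{1204}{615} \approx 1.9577$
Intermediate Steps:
$\frac{3704 + m}{2565 + 510} = \frac{3704 + 2316}{2565 + 510} = \frac{6020}{3075} = 6020 \cdot \frac{1}{3075} = \frac{1204}{615}$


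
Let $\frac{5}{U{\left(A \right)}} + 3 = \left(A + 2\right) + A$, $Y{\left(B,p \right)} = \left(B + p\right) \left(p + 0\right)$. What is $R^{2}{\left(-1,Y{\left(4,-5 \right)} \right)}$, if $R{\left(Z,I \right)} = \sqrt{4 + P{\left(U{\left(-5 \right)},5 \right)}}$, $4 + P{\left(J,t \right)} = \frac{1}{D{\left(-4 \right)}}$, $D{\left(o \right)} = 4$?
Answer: $\frac{1}{4} \approx 0.25$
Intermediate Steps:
$Y{\left(B,p \right)} = p \left(B + p\right)$ ($Y{\left(B,p \right)} = \left(B + p\right) p = p \left(B + p\right)$)
$U{\left(A \right)} = \frac{5}{-1 + 2 A}$ ($U{\left(A \right)} = \frac{5}{-3 + \left(\left(A + 2\right) + A\right)} = \frac{5}{-3 + \left(\left(2 + A\right) + A\right)} = \frac{5}{-3 + \left(2 + 2 A\right)} = \frac{5}{-1 + 2 A}$)
$P{\left(J,t \right)} = - \frac{15}{4}$ ($P{\left(J,t \right)} = -4 + \frac{1}{4} = - \frac{15}{4}$)
$R{\left(Z,I \right)} = \frac{1}{2}$ ($R{\left(Z,I \right)} = \sqrt{4 - \frac{15}{4}} = \sqrt{\frac{1}{4}} = \frac{1}{2}$)
$R^{2}{\left(-1,Y{\left(4,-5 \right)} \right)} = \left(\frac{1}{2}\right)^{2} = \frac{1}{4}$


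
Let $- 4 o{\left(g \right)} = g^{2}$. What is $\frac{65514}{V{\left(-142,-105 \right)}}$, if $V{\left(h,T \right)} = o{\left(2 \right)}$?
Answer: $-65514$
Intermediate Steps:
$o{\left(g \right)} = - \frac{g^{2}}{4}$
$V{\left(h,T \right)} = -1$ ($V{\left(h,T \right)} = - \frac{2^{2}}{4} = \left(- \frac{1}{4}\right) 4 = -1$)
$\frac{65514}{V{\left(-142,-105 \right)}} = \frac{65514}{-1} = 65514 \left(-1\right) = -65514$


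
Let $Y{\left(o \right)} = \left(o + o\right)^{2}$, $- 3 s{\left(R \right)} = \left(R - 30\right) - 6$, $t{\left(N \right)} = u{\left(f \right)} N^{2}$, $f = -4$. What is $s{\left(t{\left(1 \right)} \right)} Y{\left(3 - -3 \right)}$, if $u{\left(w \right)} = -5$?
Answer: $1968$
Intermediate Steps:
$t{\left(N \right)} = - 5 N^{2}$
$s{\left(R \right)} = 12 - \frac{R}{3}$ ($s{\left(R \right)} = - \frac{\left(R - 30\right) - 6}{3} = - \frac{\left(-30 + R\right) - 6}{3} = - \frac{-36 + R}{3} = 12 - \frac{R}{3}$)
$Y{\left(o \right)} = 4 o^{2}$ ($Y{\left(o \right)} = \left(2 o\right)^{2} = 4 o^{2}$)
$s{\left(t{\left(1 \right)} \right)} Y{\left(3 - -3 \right)} = \left(12 - \frac{\left(-5\right) 1^{2}}{3}\right) 4 \left(3 - -3\right)^{2} = \left(12 - \frac{\left(-5\right) 1}{3}\right) 4 \left(3 + 3\right)^{2} = \left(12 - - \frac{5}{3}\right) 4 \cdot 6^{2} = \left(12 + \frac{5}{3}\right) 4 \cdot 36 = \frac{41}{3} \cdot 144 = 1968$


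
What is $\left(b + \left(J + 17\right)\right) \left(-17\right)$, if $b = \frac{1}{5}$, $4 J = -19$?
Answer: $- \frac{4233}{20} \approx -211.65$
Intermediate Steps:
$J = - \frac{19}{4}$ ($J = \frac{1}{4} \left(-19\right) = - \frac{19}{4} \approx -4.75$)
$b = \frac{1}{5} \approx 0.2$
$\left(b + \left(J + 17\right)\right) \left(-17\right) = \left(\frac{1}{5} + \left(- \frac{19}{4} + 17\right)\right) \left(-17\right) = \left(\frac{1}{5} + \frac{49}{4}\right) \left(-17\right) = \frac{249}{20} \left(-17\right) = - \frac{4233}{20}$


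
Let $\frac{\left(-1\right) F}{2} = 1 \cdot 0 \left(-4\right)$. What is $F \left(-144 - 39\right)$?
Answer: $0$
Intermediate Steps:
$F = 0$ ($F = - 2 \cdot 1 \cdot 0 \left(-4\right) = - 2 \cdot 0 \left(-4\right) = \left(-2\right) 0 = 0$)
$F \left(-144 - 39\right) = 0 \left(-144 - 39\right) = 0 \left(-183\right) = 0$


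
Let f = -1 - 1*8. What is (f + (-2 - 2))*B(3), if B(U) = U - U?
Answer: 0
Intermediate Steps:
B(U) = 0
f = -9 (f = -1 - 8 = -9)
(f + (-2 - 2))*B(3) = (-9 + (-2 - 2))*0 = (-9 - 4)*0 = -13*0 = 0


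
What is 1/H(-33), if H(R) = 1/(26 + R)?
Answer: -7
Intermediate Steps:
1/H(-33) = 1/(1/(26 - 33)) = 1/(1/(-7)) = 1/(-1/7) = -7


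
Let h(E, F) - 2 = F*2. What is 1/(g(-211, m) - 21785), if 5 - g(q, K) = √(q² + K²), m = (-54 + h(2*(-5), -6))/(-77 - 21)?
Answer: -10458756/227770326491 + 49*√106895945/1138851632455 ≈ -4.5473e-5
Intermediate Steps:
h(E, F) = 2 + 2*F (h(E, F) = 2 + F*2 = 2 + 2*F)
m = 32/49 (m = (-54 + (2 + 2*(-6)))/(-77 - 21) = (-54 + (2 - 12))/(-98) = (-54 - 10)*(-1/98) = -64*(-1/98) = 32/49 ≈ 0.65306)
g(q, K) = 5 - √(K² + q²) (g(q, K) = 5 - √(q² + K²) = 5 - √(K² + q²))
1/(g(-211, m) - 21785) = 1/((5 - √((32/49)² + (-211)²)) - 21785) = 1/((5 - √(1024/2401 + 44521)) - 21785) = 1/((5 - √(106895945/2401)) - 21785) = 1/((5 - √106895945/49) - 21785) = 1/(-21780 - √106895945/49)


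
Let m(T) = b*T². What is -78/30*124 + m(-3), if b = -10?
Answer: -2062/5 ≈ -412.40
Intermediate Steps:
m(T) = -10*T²
-78/30*124 + m(-3) = -78/30*124 - 10*(-3)² = -78*1/30*124 - 10*9 = -13/5*124 - 90 = -1612/5 - 90 = -2062/5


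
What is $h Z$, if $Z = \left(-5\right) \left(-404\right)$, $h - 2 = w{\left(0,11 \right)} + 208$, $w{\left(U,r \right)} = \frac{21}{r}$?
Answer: $\frac{4708620}{11} \approx 4.2806 \cdot 10^{5}$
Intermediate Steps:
$h = \frac{2331}{11}$ ($h = 2 + \left(\frac{21}{11} + 208\right) = 2 + \frac{2309}{11} = \frac{2331}{11} \approx 211.91$)
$Z = 2020$
$h Z = \frac{2331}{11} \cdot 2020 = \frac{4708620}{11}$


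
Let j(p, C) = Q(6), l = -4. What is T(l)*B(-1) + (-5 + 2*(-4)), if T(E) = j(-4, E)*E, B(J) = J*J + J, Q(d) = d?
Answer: -13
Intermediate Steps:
j(p, C) = 6
B(J) = J + J**2 (B(J) = J**2 + J = J + J**2)
T(E) = 6*E
T(l)*B(-1) + (-5 + 2*(-4)) = (6*(-4))*(-(1 - 1)) + (-5 + 2*(-4)) = -(-24)*0 + (-5 - 8) = -24*0 - 13 = 0 - 13 = -13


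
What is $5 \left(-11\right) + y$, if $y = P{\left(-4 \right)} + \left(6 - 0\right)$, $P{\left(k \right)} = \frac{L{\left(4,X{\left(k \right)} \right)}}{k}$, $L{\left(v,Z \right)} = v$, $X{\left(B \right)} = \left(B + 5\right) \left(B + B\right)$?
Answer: $-50$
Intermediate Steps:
$X{\left(B \right)} = 2 B \left(5 + B\right)$ ($X{\left(B \right)} = \left(5 + B\right) 2 B = 2 B \left(5 + B\right)$)
$P{\left(k \right)} = \frac{4}{k}$
$y = 5$ ($y = \frac{4}{-4} + \left(6 - 0\right) = 4 \left(- \frac{1}{4}\right) + \left(6 + 0\right) = -1 + 6 = 5$)
$5 \left(-11\right) + y = 5 \left(-11\right) + 5 = -55 + 5 = -50$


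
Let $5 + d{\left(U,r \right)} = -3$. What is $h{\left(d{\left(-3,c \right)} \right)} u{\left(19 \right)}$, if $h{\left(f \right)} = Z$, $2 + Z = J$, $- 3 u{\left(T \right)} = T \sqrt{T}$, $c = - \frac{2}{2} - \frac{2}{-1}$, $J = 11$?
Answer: $- 57 \sqrt{19} \approx -248.46$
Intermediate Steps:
$c = 1$ ($c = \left(-2\right) \frac{1}{2} - -2 = -1 + 2 = 1$)
$u{\left(T \right)} = - \frac{T^{\frac{3}{2}}}{3}$ ($u{\left(T \right)} = - \frac{T \sqrt{T}}{3} = - \frac{T^{\frac{3}{2}}}{3}$)
$d{\left(U,r \right)} = -8$ ($d{\left(U,r \right)} = -5 - 3 = -8$)
$Z = 9$ ($Z = -2 + 11 = 9$)
$h{\left(f \right)} = 9$
$h{\left(d{\left(-3,c \right)} \right)} u{\left(19 \right)} = 9 \left(- \frac{19^{\frac{3}{2}}}{3}\right) = 9 \left(- \frac{19 \sqrt{19}}{3}\right) = - 57 \sqrt{19}$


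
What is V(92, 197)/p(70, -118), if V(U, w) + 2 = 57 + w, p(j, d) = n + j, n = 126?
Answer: 9/7 ≈ 1.2857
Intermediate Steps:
p(j, d) = 126 + j
V(U, w) = 55 + w (V(U, w) = -2 + (57 + w) = 55 + w)
V(92, 197)/p(70, -118) = (55 + 197)/(126 + 70) = 252/196 = 252*(1/196) = 9/7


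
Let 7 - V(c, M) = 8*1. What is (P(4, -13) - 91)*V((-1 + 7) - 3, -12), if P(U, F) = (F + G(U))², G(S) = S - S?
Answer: -78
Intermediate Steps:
G(S) = 0
P(U, F) = F² (P(U, F) = (F + 0)² = F²)
V(c, M) = -1 (V(c, M) = 7 - 8 = -1)
(P(4, -13) - 91)*V((-1 + 7) - 3, -12) = ((-13)² - 91)*(-1) = (169 - 91)*(-1) = 78*(-1) = -78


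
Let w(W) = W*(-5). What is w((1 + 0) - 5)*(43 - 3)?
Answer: 800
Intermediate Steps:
w(W) = -5*W
w((1 + 0) - 5)*(43 - 3) = (-5*((1 + 0) - 5))*(43 - 3) = -5*(1 - 5)*40 = -5*(-4)*40 = 20*40 = 800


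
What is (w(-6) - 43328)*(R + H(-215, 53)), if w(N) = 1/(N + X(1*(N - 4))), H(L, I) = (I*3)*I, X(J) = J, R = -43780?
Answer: 24508431897/16 ≈ 1.5318e+9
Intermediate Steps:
H(L, I) = 3*I**2 (H(L, I) = (3*I)*I = 3*I**2)
w(N) = 1/(-4 + 2*N) (w(N) = 1/(N + 1*(N - 4)) = 1/(N + 1*(-4 + N)) = 1/(N + (-4 + N)) = 1/(-4 + 2*N))
(w(-6) - 43328)*(R + H(-215, 53)) = (1/(2*(-2 - 6)) - 43328)*(-43780 + 3*53**2) = ((1/2)/(-8) - 43328)*(-43780 + 3*2809) = ((1/2)*(-1/8) - 43328)*(-43780 + 8427) = (-1/16 - 43328)*(-35353) = -693249/16*(-35353) = 24508431897/16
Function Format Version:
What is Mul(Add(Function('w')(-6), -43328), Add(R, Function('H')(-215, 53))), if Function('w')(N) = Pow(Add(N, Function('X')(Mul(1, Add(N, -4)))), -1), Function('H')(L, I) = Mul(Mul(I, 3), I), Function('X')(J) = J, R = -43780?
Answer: Rational(24508431897, 16) ≈ 1.5318e+9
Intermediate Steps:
Function('H')(L, I) = Mul(3, Pow(I, 2)) (Function('H')(L, I) = Mul(Mul(3, I), I) = Mul(3, Pow(I, 2)))
Function('w')(N) = Pow(Add(-4, Mul(2, N)), -1) (Function('w')(N) = Pow(Add(N, Mul(1, Add(N, -4))), -1) = Pow(Add(N, Mul(1, Add(-4, N))), -1) = Pow(Add(N, Add(-4, N)), -1) = Pow(Add(-4, Mul(2, N)), -1))
Mul(Add(Function('w')(-6), -43328), Add(R, Function('H')(-215, 53))) = Mul(Add(Mul(Rational(1, 2), Pow(Add(-2, -6), -1)), -43328), Add(-43780, Mul(3, Pow(53, 2)))) = Mul(Add(Mul(Rational(1, 2), Pow(-8, -1)), -43328), Add(-43780, Mul(3, 2809))) = Mul(Add(Mul(Rational(1, 2), Rational(-1, 8)), -43328), Add(-43780, 8427)) = Mul(Add(Rational(-1, 16), -43328), -35353) = Mul(Rational(-693249, 16), -35353) = Rational(24508431897, 16)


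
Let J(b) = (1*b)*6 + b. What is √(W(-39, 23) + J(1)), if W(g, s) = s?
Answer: √30 ≈ 5.4772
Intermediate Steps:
J(b) = 7*b (J(b) = b*6 + b = 6*b + b = 7*b)
√(W(-39, 23) + J(1)) = √(23 + 7*1) = √(23 + 7) = √30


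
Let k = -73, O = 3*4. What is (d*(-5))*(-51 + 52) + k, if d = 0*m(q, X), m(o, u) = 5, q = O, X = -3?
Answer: -73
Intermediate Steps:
O = 12
q = 12
d = 0 (d = 0*5 = 0)
(d*(-5))*(-51 + 52) + k = (0*(-5))*(-51 + 52) - 73 = 0*1 - 73 = 0 - 73 = -73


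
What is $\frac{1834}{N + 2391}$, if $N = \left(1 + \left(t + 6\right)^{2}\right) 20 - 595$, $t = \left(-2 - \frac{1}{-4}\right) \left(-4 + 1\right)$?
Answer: $\frac{7336}{17389} \approx 0.42188$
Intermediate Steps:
$t = \frac{21}{4}$ ($t = \left(-2 - - \frac{1}{4}\right) \left(-3\right) = \left(-2 + \frac{1}{4}\right) \left(-3\right) = \left(- \frac{7}{4}\right) \left(-3\right) = \frac{21}{4} \approx 5.25$)
$N = \frac{7825}{4}$ ($N = \left(1 + \left(\frac{21}{4} + 6\right)^{2}\right) 20 - 595 = \left(1 + \left(\frac{45}{4}\right)^{2}\right) 20 - 595 = \left(1 + \frac{2025}{16}\right) 20 - 595 = \frac{2041}{16} \cdot 20 - 595 = \frac{10205}{4} - 595 = \frac{7825}{4} \approx 1956.3$)
$\frac{1834}{N + 2391} = \frac{1834}{\frac{7825}{4} + 2391} = \frac{1834}{\frac{17389}{4}} = 1834 \cdot \frac{4}{17389} = \frac{7336}{17389}$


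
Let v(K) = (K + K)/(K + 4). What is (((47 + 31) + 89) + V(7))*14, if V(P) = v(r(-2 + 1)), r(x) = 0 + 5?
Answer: 21182/9 ≈ 2353.6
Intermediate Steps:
r(x) = 5
v(K) = 2*K/(4 + K) (v(K) = (2*K)/(4 + K) = 2*K/(4 + K))
V(P) = 10/9 (V(P) = 2*5/(4 + 5) = 2*5/9 = 2*5*(⅑) = 10/9)
(((47 + 31) + 89) + V(7))*14 = (((47 + 31) + 89) + 10/9)*14 = ((78 + 89) + 10/9)*14 = (167 + 10/9)*14 = (1513/9)*14 = 21182/9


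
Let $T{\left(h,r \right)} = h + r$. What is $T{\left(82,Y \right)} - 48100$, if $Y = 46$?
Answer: $-47972$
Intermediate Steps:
$T{\left(82,Y \right)} - 48100 = \left(82 + 46\right) - 48100 = 128 - 48100 = -47972$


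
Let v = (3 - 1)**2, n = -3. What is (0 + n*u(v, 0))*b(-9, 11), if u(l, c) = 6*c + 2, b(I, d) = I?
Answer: 54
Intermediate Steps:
v = 4 (v = 2**2 = 4)
u(l, c) = 2 + 6*c
(0 + n*u(v, 0))*b(-9, 11) = (0 - 3*(2 + 6*0))*(-9) = (0 - 3*(2 + 0))*(-9) = (0 - 3*2)*(-9) = (0 - 6)*(-9) = -6*(-9) = 54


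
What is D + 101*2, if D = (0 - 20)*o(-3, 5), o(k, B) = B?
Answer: 102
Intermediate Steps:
D = -100 (D = (0 - 20)*5 = -20*5 = -100)
D + 101*2 = -100 + 101*2 = -100 + 202 = 102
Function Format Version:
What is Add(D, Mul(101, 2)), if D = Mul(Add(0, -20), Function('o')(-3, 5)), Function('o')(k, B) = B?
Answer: 102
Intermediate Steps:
D = -100 (D = Mul(Add(0, -20), 5) = Mul(-20, 5) = -100)
Add(D, Mul(101, 2)) = Add(-100, Mul(101, 2)) = Add(-100, 202) = 102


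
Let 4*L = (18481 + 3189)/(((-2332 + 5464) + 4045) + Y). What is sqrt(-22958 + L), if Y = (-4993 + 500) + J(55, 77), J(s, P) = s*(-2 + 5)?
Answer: 3*I*sqrt(684408018)/518 ≈ 151.51*I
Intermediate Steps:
J(s, P) = 3*s (J(s, P) = s*3 = 3*s)
Y = -4328 (Y = (-4993 + 500) + 3*55 = -4493 + 165 = -4328)
L = 985/518 (L = ((18481 + 3189)/(((-2332 + 5464) + 4045) - 4328))/4 = (21670/((3132 + 4045) - 4328))/4 = (21670/(7177 - 4328))/4 = (21670/2849)/4 = (21670*(1/2849))/4 = (1/4)*(1970/259) = 985/518 ≈ 1.9015)
sqrt(-22958 + L) = sqrt(-22958 + 985/518) = sqrt(-11891259/518) = 3*I*sqrt(684408018)/518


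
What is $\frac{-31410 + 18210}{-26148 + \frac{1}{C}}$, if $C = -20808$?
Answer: $\frac{54933120}{108817517} \approx 0.50482$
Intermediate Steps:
$\frac{-31410 + 18210}{-26148 + \frac{1}{C}} = \frac{-31410 + 18210}{-26148 + \frac{1}{-20808}} = - \frac{13200}{-26148 - \frac{1}{20808}} = - \frac{13200}{- \frac{544087585}{20808}} = \left(-13200\right) \left(- \frac{20808}{544087585}\right) = \frac{54933120}{108817517}$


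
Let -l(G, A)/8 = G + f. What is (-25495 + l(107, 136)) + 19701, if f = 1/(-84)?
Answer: -139648/21 ≈ -6649.9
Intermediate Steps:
f = -1/84 ≈ -0.011905
l(G, A) = 2/21 - 8*G (l(G, A) = -8*(G - 1/84) = -8*(-1/84 + G) = 2/21 - 8*G)
(-25495 + l(107, 136)) + 19701 = (-25495 + (2/21 - 8*107)) + 19701 = (-25495 + (2/21 - 856)) + 19701 = (-25495 - 17974/21) + 19701 = -553369/21 + 19701 = -139648/21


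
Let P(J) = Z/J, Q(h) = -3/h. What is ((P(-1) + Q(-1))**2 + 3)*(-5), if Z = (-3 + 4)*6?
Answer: -60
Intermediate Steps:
Z = 6 (Z = 1*6 = 6)
P(J) = 6/J
((P(-1) + Q(-1))**2 + 3)*(-5) = ((6/(-1) - 3/(-1))**2 + 3)*(-5) = ((6*(-1) - 3*(-1))**2 + 3)*(-5) = ((-6 + 3)**2 + 3)*(-5) = ((-3)**2 + 3)*(-5) = (9 + 3)*(-5) = 12*(-5) = -60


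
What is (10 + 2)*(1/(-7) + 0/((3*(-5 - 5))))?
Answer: -12/7 ≈ -1.7143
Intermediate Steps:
(10 + 2)*(1/(-7) + 0/((3*(-5 - 5)))) = 12*(1*(-1/7) + 0/((3*(-10)))) = 12*(-1/7 + 0/(-30)) = 12*(-1/7 + 0*(-1/30)) = 12*(-1/7 + 0) = 12*(-1/7) = -12/7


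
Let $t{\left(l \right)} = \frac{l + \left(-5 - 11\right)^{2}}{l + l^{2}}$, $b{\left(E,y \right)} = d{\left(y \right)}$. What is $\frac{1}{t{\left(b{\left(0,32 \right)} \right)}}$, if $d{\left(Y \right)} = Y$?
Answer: $\frac{11}{3} \approx 3.6667$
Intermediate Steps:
$b{\left(E,y \right)} = y$
$t{\left(l \right)} = \frac{256 + l}{l + l^{2}}$ ($t{\left(l \right)} = \frac{l + \left(-16\right)^{2}}{l + l^{2}} = \frac{l + 256}{l + l^{2}} = \frac{256 + l}{l + l^{2}}$)
$\frac{1}{t{\left(b{\left(0,32 \right)} \right)}} = \frac{1}{\frac{1}{32} \frac{1}{1 + 32} \left(256 + 32\right)} = \frac{1}{\frac{1}{32} \cdot \frac{1}{33} \cdot 288} = \frac{1}{\frac{3}{11}} = \frac{11}{3}$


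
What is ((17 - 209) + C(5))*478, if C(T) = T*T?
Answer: -79826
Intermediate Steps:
C(T) = T**2
((17 - 209) + C(5))*478 = ((17 - 209) + 5**2)*478 = (-192 + 25)*478 = -167*478 = -79826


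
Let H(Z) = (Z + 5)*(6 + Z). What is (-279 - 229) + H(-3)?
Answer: -502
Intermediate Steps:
H(Z) = (5 + Z)*(6 + Z)
(-279 - 229) + H(-3) = (-279 - 229) + (30 + (-3)**2 + 11*(-3)) = -508 + (30 + 9 - 33) = -508 + 6 = -502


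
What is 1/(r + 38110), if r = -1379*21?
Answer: 1/9151 ≈ 0.00010928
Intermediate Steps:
r = -28959
1/(r + 38110) = 1/(-28959 + 38110) = 1/9151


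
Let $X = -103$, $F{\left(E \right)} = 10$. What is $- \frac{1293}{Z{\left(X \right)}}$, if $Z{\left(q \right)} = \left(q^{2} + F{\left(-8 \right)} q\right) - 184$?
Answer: $- \frac{1293}{9395} \approx -0.13763$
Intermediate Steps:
$Z{\left(q \right)} = -184 + q^{2} + 10 q$ ($Z{\left(q \right)} = \left(q^{2} + 10 q\right) - 184 = -184 + q^{2} + 10 q$)
$- \frac{1293}{Z{\left(X \right)}} = - \frac{1293}{-184 + \left(-103\right)^{2} + 10 \left(-103\right)} = - \frac{1293}{-184 + 10609 - 1030} = - \frac{1293}{9395}$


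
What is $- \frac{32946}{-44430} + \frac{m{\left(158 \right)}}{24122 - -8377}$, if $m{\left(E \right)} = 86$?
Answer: $\frac{179088839}{240655095} \approx 0.74417$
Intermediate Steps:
$- \frac{32946}{-44430} + \frac{m{\left(158 \right)}}{24122 - -8377} = - \frac{32946}{-44430} + \frac{86}{24122 - -8377} = \left(-32946\right) \left(- \frac{1}{44430}\right) + \frac{86}{24122 + 8377} = \frac{5491}{7405} + \frac{86}{32499} = \frac{179088839}{240655095}$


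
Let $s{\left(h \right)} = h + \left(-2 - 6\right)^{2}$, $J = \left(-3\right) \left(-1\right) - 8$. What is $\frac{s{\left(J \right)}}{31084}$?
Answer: $\frac{59}{31084} \approx 0.0018981$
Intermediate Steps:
$J = -5$ ($J = 3 - 8 = -5$)
$s{\left(h \right)} = 64 + h$ ($s{\left(h \right)} = h + \left(-8\right)^{2} = h + 64 = 64 + h$)
$\frac{s{\left(J \right)}}{31084} = \frac{64 - 5}{31084} = 59 \cdot \frac{1}{31084} = \frac{59}{31084}$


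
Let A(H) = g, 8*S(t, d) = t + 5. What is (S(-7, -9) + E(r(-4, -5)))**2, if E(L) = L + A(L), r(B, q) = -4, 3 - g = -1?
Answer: 1/16 ≈ 0.062500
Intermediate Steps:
S(t, d) = 5/8 + t/8 (S(t, d) = (t + 5)/8 = (5 + t)/8 = 5/8 + t/8)
g = 4 (g = 3 - 1*(-1) = 3 + 1 = 4)
A(H) = 4
E(L) = 4 + L (E(L) = L + 4 = 4 + L)
(S(-7, -9) + E(r(-4, -5)))**2 = ((5/8 + (1/8)*(-7)) + (4 - 4))**2 = ((5/8 - 7/8) + 0)**2 = (-1/4 + 0)**2 = (-1/4)**2 = 1/16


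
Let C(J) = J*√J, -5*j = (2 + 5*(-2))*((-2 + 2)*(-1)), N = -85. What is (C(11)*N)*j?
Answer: 0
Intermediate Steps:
j = 0 (j = -(2 + 5*(-2))*(-2 + 2)*(-1)/5 = -(2 - 10)*0*(-1)/5 = -(-8)*0/5 = -⅕*0 = 0)
C(J) = J^(3/2)
(C(11)*N)*j = (11^(3/2)*(-85))*0 = ((11*√11)*(-85))*0 = -935*√11*0 = 0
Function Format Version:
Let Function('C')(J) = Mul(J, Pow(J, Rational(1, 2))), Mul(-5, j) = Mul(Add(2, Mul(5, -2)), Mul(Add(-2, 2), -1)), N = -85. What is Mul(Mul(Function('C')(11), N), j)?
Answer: 0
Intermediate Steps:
j = 0 (j = Mul(Rational(-1, 5), Mul(Add(2, Mul(5, -2)), Mul(Add(-2, 2), -1))) = Mul(Rational(-1, 5), Mul(Add(2, -10), Mul(0, -1))) = Mul(Rational(-1, 5), Mul(-8, 0)) = Mul(Rational(-1, 5), 0) = 0)
Function('C')(J) = Pow(J, Rational(3, 2))
Mul(Mul(Function('C')(11), N), j) = Mul(Mul(Pow(11, Rational(3, 2)), -85), 0) = Mul(Mul(Mul(11, Pow(11, Rational(1, 2))), -85), 0) = Mul(Mul(-935, Pow(11, Rational(1, 2))), 0) = 0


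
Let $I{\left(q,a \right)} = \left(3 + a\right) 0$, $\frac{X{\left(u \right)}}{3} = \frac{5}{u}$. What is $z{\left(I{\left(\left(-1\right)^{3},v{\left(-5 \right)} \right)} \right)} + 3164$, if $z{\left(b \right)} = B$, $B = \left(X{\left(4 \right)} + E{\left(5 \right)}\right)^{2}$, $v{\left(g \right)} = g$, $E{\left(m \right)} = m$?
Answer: $\frac{51849}{16} \approx 3240.6$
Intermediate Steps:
$X{\left(u \right)} = \frac{15}{u}$ ($X{\left(u \right)} = 3 \frac{5}{u} = \frac{15}{u}$)
$B = \frac{1225}{16}$ ($B = \left(\frac{15}{4} + 5\right)^{2} = \left(\frac{35}{4}\right)^{2} = \frac{1225}{16} \approx 76.563$)
$I{\left(q,a \right)} = 0$
$z{\left(b \right)} = \frac{1225}{16}$
$z{\left(I{\left(\left(-1\right)^{3},v{\left(-5 \right)} \right)} \right)} + 3164 = \frac{1225}{16} + 3164 = \frac{51849}{16}$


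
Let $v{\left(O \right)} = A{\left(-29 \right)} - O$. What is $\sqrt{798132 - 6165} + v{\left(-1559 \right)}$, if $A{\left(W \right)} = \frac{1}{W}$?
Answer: $\frac{45210}{29} + \sqrt{791967} \approx 2448.9$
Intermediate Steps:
$v{\left(O \right)} = - \frac{1}{29} - O$ ($v{\left(O \right)} = \frac{1}{-29} - O = - \frac{1}{29} - O$)
$\sqrt{798132 - 6165} + v{\left(-1559 \right)} = \sqrt{798132 - 6165} - - \frac{45210}{29} = \sqrt{798132 - 6165} + \left(- \frac{1}{29} + 1559\right) = \sqrt{791967} + \frac{45210}{29} = \frac{45210}{29} + \sqrt{791967}$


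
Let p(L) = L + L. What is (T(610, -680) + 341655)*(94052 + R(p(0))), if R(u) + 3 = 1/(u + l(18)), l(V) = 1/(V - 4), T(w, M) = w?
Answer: 32194472695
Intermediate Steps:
l(V) = 1/(-4 + V)
p(L) = 2*L
R(u) = -3 + 1/(1/14 + u) (R(u) = -3 + 1/(u + 1/(-4 + 18)) = -3 + 1/(u + 1/14) = -3 + 1/(1/14 + u))
(T(610, -680) + 341655)*(94052 + R(p(0))) = (610 + 341655)*(94052 + (11 - 84*0)/(1 + 14*(2*0))) = 342265*(94052 + (11 - 42*0)/(1 + 14*0)) = 342265*(94052 + (11 + 0)/(1 + 0)) = 342265*(94052 + 11/1) = 342265*(94052 + 1*11) = 342265*(94052 + 11) = 342265*94063 = 32194472695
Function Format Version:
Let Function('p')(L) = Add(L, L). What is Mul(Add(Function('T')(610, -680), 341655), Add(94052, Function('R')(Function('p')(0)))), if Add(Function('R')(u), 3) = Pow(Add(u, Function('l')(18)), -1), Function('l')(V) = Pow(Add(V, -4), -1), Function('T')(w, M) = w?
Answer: 32194472695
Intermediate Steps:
Function('l')(V) = Pow(Add(-4, V), -1)
Function('p')(L) = Mul(2, L)
Function('R')(u) = Add(-3, Pow(Add(Rational(1, 14), u), -1)) (Function('R')(u) = Add(-3, Pow(Add(u, Pow(Add(-4, 18), -1)), -1)) = Add(-3, Pow(Add(u, Pow(14, -1)), -1)) = Add(-3, Pow(Add(u, Rational(1, 14)), -1)) = Add(-3, Pow(Add(Rational(1, 14), u), -1)))
Mul(Add(Function('T')(610, -680), 341655), Add(94052, Function('R')(Function('p')(0)))) = Mul(Add(610, 341655), Add(94052, Mul(Pow(Add(1, Mul(14, Mul(2, 0))), -1), Add(11, Mul(-42, Mul(2, 0)))))) = Mul(342265, Add(94052, Mul(Pow(Add(1, Mul(14, 0)), -1), Add(11, Mul(-42, 0))))) = Mul(342265, Add(94052, Mul(Pow(Add(1, 0), -1), Add(11, 0)))) = Mul(342265, Add(94052, Mul(Pow(1, -1), 11))) = Mul(342265, Add(94052, Mul(1, 11))) = Mul(342265, Add(94052, 11)) = Mul(342265, 94063) = 32194472695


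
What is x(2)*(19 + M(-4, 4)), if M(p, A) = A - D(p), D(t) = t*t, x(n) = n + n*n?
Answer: 42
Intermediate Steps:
x(n) = n + n²
D(t) = t²
M(p, A) = A - p²
x(2)*(19 + M(-4, 4)) = (2*(1 + 2))*(19 + (4 - 1*(-4)²)) = (2*3)*(19 + (4 - 1*16)) = 6*(19 + (4 - 16)) = 6*(19 - 12) = 6*7 = 42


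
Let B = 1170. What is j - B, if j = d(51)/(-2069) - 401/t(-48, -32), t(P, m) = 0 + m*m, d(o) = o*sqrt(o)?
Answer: -1198481/1024 - 51*sqrt(51)/2069 ≈ -1170.6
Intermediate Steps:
d(o) = o**(3/2)
t(P, m) = m**2 (t(P, m) = 0 + m**2 = m**2)
j = -401/1024 - 51*sqrt(51)/2069 (j = 51**(3/2)/(-2069) - 401/((-32)**2) = (51*sqrt(51))*(-1/2069) - 401/1024 = -51*sqrt(51)/2069 - 401*1/1024 = -51*sqrt(51)/2069 - 401/1024 = -401/1024 - 51*sqrt(51)/2069 ≈ -0.56763)
j - B = (-401/1024 - 51*sqrt(51)/2069) - 1*1170 = (-401/1024 - 51*sqrt(51)/2069) - 1170 = -1198481/1024 - 51*sqrt(51)/2069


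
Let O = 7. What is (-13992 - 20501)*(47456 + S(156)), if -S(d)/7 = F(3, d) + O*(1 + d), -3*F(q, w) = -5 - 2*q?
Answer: -4111979516/3 ≈ -1.3707e+9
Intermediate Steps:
F(q, w) = 5/3 + 2*q/3 (F(q, w) = -(-5 - 2*q)/3 = 5/3 + 2*q/3)
S(d) = -224/3 - 49*d (S(d) = -7*((5/3 + (⅔)*3) + 7*(1 + d)) = -7*((5/3 + 2) + (7 + 7*d)) = -7*(11/3 + (7 + 7*d)) = -7*(32/3 + 7*d) = -224/3 - 49*d)
(-13992 - 20501)*(47456 + S(156)) = (-13992 - 20501)*(47456 + (-224/3 - 49*156)) = -34493*(47456 + (-224/3 - 7644)) = -34493*(47456 - 23156/3) = -34493*119212/3 = -4111979516/3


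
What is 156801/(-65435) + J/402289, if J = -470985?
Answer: -93898220964/26323780715 ≈ -3.5670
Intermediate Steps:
156801/(-65435) + J/402289 = 156801/(-65435) - 470985/402289 = 156801*(-1/65435) - 470985*1/402289 = -156801/65435 - 470985/402289 = -93898220964/26323780715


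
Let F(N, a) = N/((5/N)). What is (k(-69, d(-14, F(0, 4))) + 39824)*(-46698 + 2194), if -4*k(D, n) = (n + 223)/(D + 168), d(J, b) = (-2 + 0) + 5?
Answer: -175457887828/99 ≈ -1.7723e+9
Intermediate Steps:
F(N, a) = N²/5 (F(N, a) = N*(N/5) = N²/5)
d(J, b) = 3 (d(J, b) = -2 + 5 = 3)
k(D, n) = -(223 + n)/(4*(168 + D)) (k(D, n) = -(n + 223)/(4*(D + 168)) = -(223 + n)/(4*(168 + D)))
(k(-69, d(-14, F(0, 4))) + 39824)*(-46698 + 2194) = ((-223 - 1*3)/(4*(168 - 69)) + 39824)*(-46698 + 2194) = ((¼)*(-223 - 3)/99 + 39824)*(-44504) = ((¼)*(1/99)*(-226) + 39824)*(-44504) = (-113/198 + 39824)*(-44504) = (7885039/198)*(-44504) = -175457887828/99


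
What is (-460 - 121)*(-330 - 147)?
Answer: 277137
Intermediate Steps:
(-460 - 121)*(-330 - 147) = -581*(-477) = 277137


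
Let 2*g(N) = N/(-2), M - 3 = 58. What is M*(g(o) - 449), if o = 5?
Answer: -109861/4 ≈ -27465.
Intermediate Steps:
M = 61 (M = 3 + 58 = 61)
g(N) = -N/4 (g(N) = (N/(-2))/2 = (N*(-½))/2 = (-N/2)/2 = -N/4)
M*(g(o) - 449) = 61*(-¼*5 - 449) = 61*(-5/4 - 449) = 61*(-1801/4) = -109861/4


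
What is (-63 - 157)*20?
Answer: -4400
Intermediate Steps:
(-63 - 157)*20 = -220*20 = -4400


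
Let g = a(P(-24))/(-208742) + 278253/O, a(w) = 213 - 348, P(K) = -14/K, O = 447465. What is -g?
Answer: -19381165167/31134913010 ≈ -0.62249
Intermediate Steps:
a(w) = -135
g = 19381165167/31134913010 (g = -135/(-208742) + 278253/447465 = -135*(-1/208742) + 278253*(1/447465) = 135/208742 + 92751/149155 = 19381165167/31134913010 ≈ 0.62249)
-g = -1*19381165167/31134913010 = -19381165167/31134913010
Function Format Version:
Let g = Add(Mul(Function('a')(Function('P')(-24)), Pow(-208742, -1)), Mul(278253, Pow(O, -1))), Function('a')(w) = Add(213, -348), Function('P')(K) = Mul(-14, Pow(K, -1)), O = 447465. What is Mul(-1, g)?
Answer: Rational(-19381165167, 31134913010) ≈ -0.62249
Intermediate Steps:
Function('a')(w) = -135
g = Rational(19381165167, 31134913010) (g = Add(Mul(-135, Pow(-208742, -1)), Mul(278253, Pow(447465, -1))) = Add(Mul(-135, Rational(-1, 208742)), Mul(278253, Rational(1, 447465))) = Add(Rational(135, 208742), Rational(92751, 149155)) = Rational(19381165167, 31134913010) ≈ 0.62249)
Mul(-1, g) = Mul(-1, Rational(19381165167, 31134913010)) = Rational(-19381165167, 31134913010)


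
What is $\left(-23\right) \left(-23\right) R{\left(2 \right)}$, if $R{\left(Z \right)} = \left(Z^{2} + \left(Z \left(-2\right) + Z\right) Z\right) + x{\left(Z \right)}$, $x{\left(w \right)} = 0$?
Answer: $0$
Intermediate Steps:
$R{\left(Z \right)} = 0$ ($R{\left(Z \right)} = \left(Z^{2} + \left(Z \left(-2\right) + Z\right) Z\right) + 0 = \left(Z^{2} + \left(- 2 Z + Z\right) Z\right) + 0 = \left(Z^{2} + - Z Z\right) + 0 = \left(Z^{2} - Z^{2}\right) + 0 = 0 + 0 = 0$)
$\left(-23\right) \left(-23\right) R{\left(2 \right)} = \left(-23\right) \left(-23\right) 0 = 529 \cdot 0 = 0$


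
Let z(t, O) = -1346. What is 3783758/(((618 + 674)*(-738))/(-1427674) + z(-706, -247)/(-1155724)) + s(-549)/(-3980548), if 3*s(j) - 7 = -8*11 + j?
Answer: 3106414559009317808152933/549265797643661098 ≈ 5.6556e+6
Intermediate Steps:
s(j) = -27 + j/3 (s(j) = 7/3 + (-8*11 + j)/3 = 7/3 + (-88 + j)/3 = 7/3 + (-88/3 + j/3) = -27 + j/3)
3783758/(((618 + 674)*(-738))/(-1427674) + z(-706, -247)/(-1155724)) + s(-549)/(-3980548) = 3783758/(((618 + 674)*(-738))/(-1427674) - 1346/(-1155724)) + (-27 + (⅓)*(-549))/(-3980548) = 3783758/((1292*(-738))*(-1/1427674) - 1346*(-1/1155724)) + (-27 - 183)*(-1/3980548) = 3783758/(-953496*(-1/1427674) + 673/577862) - 210*(-1/3980548) = 3783758/(476748/713837 + 673/577862) + 105/1990274 = 3783758/(275974965077/412499276494) + 105/1990274 = 3783758*(412499276494/275974965077) + 105/1990274 = 1560797437428384452/275974965077 + 105/1990274 = 3106414559009317808152933/549265797643661098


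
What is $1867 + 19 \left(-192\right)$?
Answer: $-1781$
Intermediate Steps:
$1867 + 19 \left(-192\right) = 1867 - 3648 = -1781$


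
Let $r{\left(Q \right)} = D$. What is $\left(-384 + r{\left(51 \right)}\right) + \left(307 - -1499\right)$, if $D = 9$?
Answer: $1431$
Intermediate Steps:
$r{\left(Q \right)} = 9$
$\left(-384 + r{\left(51 \right)}\right) + \left(307 - -1499\right) = \left(-384 + 9\right) + \left(307 - -1499\right) = -375 + \left(307 + 1499\right) = -375 + 1806 = 1431$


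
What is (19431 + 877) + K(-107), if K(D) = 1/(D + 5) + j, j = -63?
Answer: 2064989/102 ≈ 20245.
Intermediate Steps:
K(D) = -63 + 1/(5 + D) (K(D) = 1/(D + 5) - 63 = 1/(5 + D) - 63 = -63 + 1/(5 + D))
(19431 + 877) + K(-107) = (19431 + 877) + (-314 - 63*(-107))/(5 - 107) = 20308 + (-314 + 6741)/(-102) = 20308 - 1/102*6427 = 20308 - 6427/102 = 2064989/102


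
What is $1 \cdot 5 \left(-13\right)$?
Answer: $-65$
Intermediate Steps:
$1 \cdot 5 \left(-13\right) = 5 \left(-13\right) = -65$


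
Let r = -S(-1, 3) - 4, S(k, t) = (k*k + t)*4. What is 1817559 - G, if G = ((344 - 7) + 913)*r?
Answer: 1842559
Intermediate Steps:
S(k, t) = 4*t + 4*k² (S(k, t) = (k² + t)*4 = (t + k²)*4 = 4*t + 4*k²)
r = -20 (r = -(4*3 + 4*(-1)²) - 4 = -(12 + 4*1) - 4 = -(12 + 4) - 4 = -1*16 - 4 = -16 - 4 = -20)
G = -25000 (G = ((344 - 7) + 913)*(-20) = (337 + 913)*(-20) = 1250*(-20) = -25000)
1817559 - G = 1817559 - 1*(-25000) = 1817559 + 25000 = 1842559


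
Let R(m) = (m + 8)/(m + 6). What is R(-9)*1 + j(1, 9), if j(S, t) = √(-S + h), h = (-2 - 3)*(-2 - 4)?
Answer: ⅓ + √29 ≈ 5.7185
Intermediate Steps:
h = 30 (h = -5*(-6) = 30)
j(S, t) = √(30 - S) (j(S, t) = √(-S + 30) = √(30 - S))
R(m) = (8 + m)/(6 + m)
R(-9)*1 + j(1, 9) = ((8 - 9)/(6 - 9))*1 + √(30 - 1*1) = (-1/(-3))*1 + √(30 - 1) = -⅓*(-1)*1 + √29 = (⅓)*1 + √29 = ⅓ + √29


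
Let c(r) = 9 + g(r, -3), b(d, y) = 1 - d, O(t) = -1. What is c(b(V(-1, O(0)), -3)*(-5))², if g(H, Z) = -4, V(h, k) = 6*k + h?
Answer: 25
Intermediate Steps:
V(h, k) = h + 6*k
c(r) = 5 (c(r) = 9 - 4 = 5)
c(b(V(-1, O(0)), -3)*(-5))² = 5² = 25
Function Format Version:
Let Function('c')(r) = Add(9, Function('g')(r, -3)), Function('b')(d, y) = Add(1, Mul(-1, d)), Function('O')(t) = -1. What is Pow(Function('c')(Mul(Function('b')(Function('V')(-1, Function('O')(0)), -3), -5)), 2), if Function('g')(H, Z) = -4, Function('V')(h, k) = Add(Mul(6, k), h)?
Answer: 25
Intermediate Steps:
Function('V')(h, k) = Add(h, Mul(6, k))
Function('c')(r) = 5 (Function('c')(r) = Add(9, -4) = 5)
Pow(Function('c')(Mul(Function('b')(Function('V')(-1, Function('O')(0)), -3), -5)), 2) = Pow(5, 2) = 25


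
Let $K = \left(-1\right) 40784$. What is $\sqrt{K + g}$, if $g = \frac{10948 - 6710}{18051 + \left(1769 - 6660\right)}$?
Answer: $\frac{i \sqrt{441446608645}}{3290} \approx 201.95 i$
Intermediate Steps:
$K = -40784$
$g = \frac{2119}{6580}$ ($g = \frac{4238}{18051 - 4891} = \frac{4238}{13160} = 4238 \cdot \frac{1}{13160} = \frac{2119}{6580} \approx 0.32204$)
$\sqrt{K + g} = \sqrt{-40784 + \frac{2119}{6580}} = \sqrt{- \frac{268356601}{6580}} = \frac{i \sqrt{441446608645}}{3290}$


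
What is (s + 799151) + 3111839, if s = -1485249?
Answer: 2425741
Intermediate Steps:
(s + 799151) + 3111839 = (-1485249 + 799151) + 3111839 = -686098 + 3111839 = 2425741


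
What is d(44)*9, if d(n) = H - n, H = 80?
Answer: 324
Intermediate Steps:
d(n) = 80 - n
d(44)*9 = (80 - 1*44)*9 = (80 - 44)*9 = 36*9 = 324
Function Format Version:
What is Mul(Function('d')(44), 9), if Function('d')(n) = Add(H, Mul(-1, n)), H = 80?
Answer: 324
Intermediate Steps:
Function('d')(n) = Add(80, Mul(-1, n))
Mul(Function('d')(44), 9) = Mul(Add(80, Mul(-1, 44)), 9) = Mul(Add(80, -44), 9) = Mul(36, 9) = 324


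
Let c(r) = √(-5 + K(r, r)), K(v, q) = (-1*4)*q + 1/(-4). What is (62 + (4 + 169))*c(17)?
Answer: 235*I*√293/2 ≈ 2011.3*I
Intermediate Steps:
K(v, q) = -¼ - 4*q (K(v, q) = -4*q - ¼ = -¼ - 4*q)
c(r) = √(-21/4 - 4*r) (c(r) = √(-5 + (-¼ - 4*r)) = √(-21/4 - 4*r))
(62 + (4 + 169))*c(17) = (62 + (4 + 169))*(√(-21 - 16*17)/2) = (62 + 173)*(√(-21 - 272)/2) = 235*(√(-293)/2) = 235*((I*√293)/2) = 235*(I*√293/2) = 235*I*√293/2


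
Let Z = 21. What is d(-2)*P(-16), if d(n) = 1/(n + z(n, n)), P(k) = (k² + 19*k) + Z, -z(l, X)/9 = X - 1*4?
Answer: -27/52 ≈ -0.51923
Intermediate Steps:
z(l, X) = 36 - 9*X (z(l, X) = -9*(X - 1*4) = -9*(X - 4) = -9*(-4 + X) = 36 - 9*X)
P(k) = 21 + k² + 19*k (P(k) = (k² + 19*k) + 21 = 21 + k² + 19*k)
d(n) = 1/(36 - 8*n) (d(n) = 1/(n + (36 - 9*n)) = 1/(36 - 8*n))
d(-2)*P(-16) = (-1/(-36 + 8*(-2)))*(21 + (-16)² + 19*(-16)) = (-1/(-36 - 16))*(21 + 256 - 304) = -1/(-52)*(-27) = -1*(-1/52)*(-27) = (1/52)*(-27) = -27/52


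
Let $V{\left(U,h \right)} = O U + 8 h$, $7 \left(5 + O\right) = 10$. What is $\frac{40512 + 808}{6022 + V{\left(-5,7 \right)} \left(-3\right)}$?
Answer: $\frac{289240}{40603} \approx 7.1236$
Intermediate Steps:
$O = - \frac{25}{7}$ ($O = -5 + \frac{1}{7} \cdot 10 = -5 + \frac{10}{7} = - \frac{25}{7} \approx -3.5714$)
$V{\left(U,h \right)} = 8 h - \frac{25 U}{7}$ ($V{\left(U,h \right)} = - \frac{25 U}{7} + 8 h = 8 h - \frac{25 U}{7}$)
$\frac{40512 + 808}{6022 + V{\left(-5,7 \right)} \left(-3\right)} = \frac{40512 + 808}{6022 + \left(8 \cdot 7 - - \frac{125}{7}\right) \left(-3\right)} = \frac{41320}{6022 + \left(56 + \frac{125}{7}\right) \left(-3\right)} = \frac{41320}{6022 + \frac{517}{7} \left(-3\right)} = \frac{41320}{6022 - \frac{1551}{7}} = \frac{41320}{\frac{40603}{7}} = 41320 \cdot \frac{7}{40603} = \frac{289240}{40603}$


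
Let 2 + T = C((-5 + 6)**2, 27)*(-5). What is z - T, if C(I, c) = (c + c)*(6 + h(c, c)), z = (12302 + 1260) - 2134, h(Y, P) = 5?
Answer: 14400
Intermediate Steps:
z = 11428 (z = 13562 - 2134 = 11428)
C(I, c) = 22*c (C(I, c) = (c + c)*(6 + 5) = (2*c)*11 = 22*c)
T = -2972 (T = -2 + (22*27)*(-5) = -2 + 594*(-5) = -2 - 2970 = -2972)
z - T = 11428 - 1*(-2972) = 11428 + 2972 = 14400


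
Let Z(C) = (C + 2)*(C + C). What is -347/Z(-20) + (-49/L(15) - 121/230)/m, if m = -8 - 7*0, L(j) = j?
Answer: -13/1656 ≈ -0.0078502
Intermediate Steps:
Z(C) = 2*C*(2 + C) (Z(C) = (2 + C)*(2*C) = 2*C*(2 + C))
m = -8 (m = -8 + 0 = -8)
-347/Z(-20) + (-49/L(15) - 121/230)/m = -347*(-1/(40*(2 - 20))) + (-49/15 - 121/230)/(-8) = -347/(2*(-20)*(-18)) + (-49*1/15 - 121*1/230)*(-1/8) = -347/720 + (-49/15 - 121/230)*(-1/8) = -347*1/720 - 2617/690*(-1/8) = -347/720 + 2617/5520 = -13/1656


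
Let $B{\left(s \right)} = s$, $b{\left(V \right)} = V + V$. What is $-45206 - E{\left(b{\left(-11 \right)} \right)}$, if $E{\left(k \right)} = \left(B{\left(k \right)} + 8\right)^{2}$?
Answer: $-45402$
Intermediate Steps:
$b{\left(V \right)} = 2 V$
$E{\left(k \right)} = \left(8 + k\right)^{2}$ ($E{\left(k \right)} = \left(k + 8\right)^{2} = \left(8 + k\right)^{2}$)
$-45206 - E{\left(b{\left(-11 \right)} \right)} = -45206 - \left(8 + 2 \left(-11\right)\right)^{2} = -45206 - \left(8 - 22\right)^{2} = -45206 - \left(-14\right)^{2} = -45206 - 196 = -45402$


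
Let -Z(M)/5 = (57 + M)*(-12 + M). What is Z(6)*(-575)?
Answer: -1086750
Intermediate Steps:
Z(M) = -5*(-12 + M)*(57 + M) (Z(M) = -5*(57 + M)*(-12 + M) = -5*(-12 + M)*(57 + M))
Z(6)*(-575) = (3420 - 225*6 - 5*6²)*(-575) = (3420 - 1350 - 5*36)*(-575) = (3420 - 1350 - 180)*(-575) = 1890*(-575) = -1086750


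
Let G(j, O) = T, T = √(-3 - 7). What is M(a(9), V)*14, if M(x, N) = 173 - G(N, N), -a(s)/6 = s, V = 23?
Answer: 2422 - 14*I*√10 ≈ 2422.0 - 44.272*I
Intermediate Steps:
T = I*√10 (T = √(-10) = I*√10 ≈ 3.1623*I)
a(s) = -6*s
G(j, O) = I*√10
M(x, N) = 173 - I*√10
M(a(9), V)*14 = (173 - I*√10)*14 = 2422 - 14*I*√10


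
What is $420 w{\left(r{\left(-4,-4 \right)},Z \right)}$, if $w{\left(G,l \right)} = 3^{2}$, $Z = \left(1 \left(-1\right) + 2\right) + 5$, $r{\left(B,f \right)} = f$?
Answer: $3780$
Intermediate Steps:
$Z = 6$ ($Z = \left(-1 + 2\right) + 5 = 1 + 5 = 6$)
$w{\left(G,l \right)} = 9$
$420 w{\left(r{\left(-4,-4 \right)},Z \right)} = 420 \cdot 9 = 3780$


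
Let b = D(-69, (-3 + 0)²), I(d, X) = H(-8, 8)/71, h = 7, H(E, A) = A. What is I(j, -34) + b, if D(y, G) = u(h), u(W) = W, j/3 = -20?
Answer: 505/71 ≈ 7.1127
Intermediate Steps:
j = -60 (j = 3*(-20) = -60)
I(d, X) = 8/71
D(y, G) = 7
b = 7
I(j, -34) + b = 8/71 + 7 = 505/71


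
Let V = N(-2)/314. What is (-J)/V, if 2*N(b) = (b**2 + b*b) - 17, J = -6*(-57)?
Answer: 23864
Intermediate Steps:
J = 342
N(b) = -17/2 + b**2 (N(b) = ((b**2 + b*b) - 17)/2 = ((b**2 + b**2) - 17)/2 = (2*b**2 - 17)/2 = (-17 + 2*b**2)/2 = -17/2 + b**2)
V = -9/628 (V = (-17/2 + (-2)**2)/314 = (-17/2 + 4)*(1/314) = -9/2*1/314 = -9/628 ≈ -0.014331)
(-J)/V = (-1*342)/(-9/628) = -342*(-628/9) = 23864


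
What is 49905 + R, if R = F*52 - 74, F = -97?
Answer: 44787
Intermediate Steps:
R = -5118 (R = -97*52 - 74 = -5044 - 74 = -5118)
49905 + R = 49905 - 5118 = 44787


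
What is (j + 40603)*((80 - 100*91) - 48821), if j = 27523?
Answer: -3940475966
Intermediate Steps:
(j + 40603)*((80 - 100*91) - 48821) = (27523 + 40603)*((80 - 100*91) - 48821) = 68126*((80 - 9100) - 48821) = 68126*(-9020 - 48821) = 68126*(-57841) = -3940475966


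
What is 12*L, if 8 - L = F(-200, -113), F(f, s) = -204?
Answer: 2544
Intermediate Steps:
L = 212 (L = 8 - 1*(-204) = 8 + 204 = 212)
12*L = 12*212 = 2544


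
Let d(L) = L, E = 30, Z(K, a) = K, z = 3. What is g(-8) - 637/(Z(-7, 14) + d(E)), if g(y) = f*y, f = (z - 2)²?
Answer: -821/23 ≈ -35.696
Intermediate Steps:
f = 1 (f = (3 - 2)² = 1² = 1)
g(y) = y (g(y) = 1*y = y)
g(-8) - 637/(Z(-7, 14) + d(E)) = -8 - 637/(-7 + 30) = -8 - 637/23 = -821/23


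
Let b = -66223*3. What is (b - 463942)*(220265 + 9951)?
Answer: -152543653976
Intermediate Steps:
b = -198669
(b - 463942)*(220265 + 9951) = (-198669 - 463942)*(220265 + 9951) = -662611*230216 = -152543653976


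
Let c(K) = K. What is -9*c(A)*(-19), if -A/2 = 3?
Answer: -1026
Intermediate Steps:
A = -6 (A = -2*3 = -6)
-9*c(A)*(-19) = -9*(-6)*(-19) = 54*(-19) = -1026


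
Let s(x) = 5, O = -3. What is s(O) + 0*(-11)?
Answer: 5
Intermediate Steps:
s(O) + 0*(-11) = 5 + 0*(-11) = 5 + 0 = 5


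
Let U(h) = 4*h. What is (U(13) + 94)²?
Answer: 21316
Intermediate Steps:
(U(13) + 94)² = (4*13 + 94)² = (52 + 94)² = 146² = 21316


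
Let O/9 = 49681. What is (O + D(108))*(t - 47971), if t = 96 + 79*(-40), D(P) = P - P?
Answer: -22819228515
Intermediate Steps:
D(P) = 0
O = 447129 (O = 9*49681 = 447129)
t = -3064 (t = 96 - 3160 = -3064)
(O + D(108))*(t - 47971) = (447129 + 0)*(-3064 - 47971) = 447129*(-51035) = -22819228515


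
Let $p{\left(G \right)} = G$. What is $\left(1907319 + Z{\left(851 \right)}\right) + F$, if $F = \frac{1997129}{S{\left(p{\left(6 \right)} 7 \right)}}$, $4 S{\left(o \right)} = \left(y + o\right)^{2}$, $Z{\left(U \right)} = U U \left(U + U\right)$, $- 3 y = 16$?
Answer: $\frac{3734372672686}{3025} \approx 1.2345 \cdot 10^{9}$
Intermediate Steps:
$y = - \frac{16}{3}$ ($y = \left(- \frac{1}{3}\right) 16 = - \frac{16}{3} \approx -5.3333$)
$Z{\left(U \right)} = 2 U^{3}$ ($Z{\left(U \right)} = U^{2} \cdot 2 U = 2 U^{3}$)
$S{\left(o \right)} = \frac{\left(- \frac{16}{3} + o\right)^{2}}{4}$
$F = \frac{17974161}{3025}$ ($F = \frac{1997129}{\frac{1}{36} \left(-16 + 3 \cdot 6 \cdot 7\right)^{2}} = \frac{1997129}{\frac{1}{36} \left(-16 + 3 \cdot 42\right)^{2}} = \frac{1997129}{\frac{1}{36} \left(-16 + 126\right)^{2}} = \frac{1997129}{\frac{1}{36} \cdot 110^{2}} = \frac{1997129}{\frac{1}{36} \cdot 12100} = \frac{1997129}{\frac{3025}{9}} = 1997129 \cdot \frac{9}{3025} = \frac{17974161}{3025} \approx 5941.9$)
$\left(1907319 + Z{\left(851 \right)}\right) + F = \left(1907319 + 2 \cdot 851^{3}\right) + \frac{17974161}{3025} = \left(1907319 + 2 \cdot 616295051\right) + \frac{17974161}{3025} = \left(1907319 + 1232590102\right) + \frac{17974161}{3025} = 1234497421 + \frac{17974161}{3025} = \frac{3734372672686}{3025}$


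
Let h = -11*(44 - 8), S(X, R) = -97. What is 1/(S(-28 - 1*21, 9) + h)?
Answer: -1/493 ≈ -0.0020284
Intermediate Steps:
h = -396 (h = -11*36 = -396)
1/(S(-28 - 1*21, 9) + h) = 1/(-97 - 396) = 1/(-493) = -1/493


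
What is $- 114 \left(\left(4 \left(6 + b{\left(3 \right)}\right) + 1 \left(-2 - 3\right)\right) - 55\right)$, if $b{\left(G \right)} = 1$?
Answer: $3648$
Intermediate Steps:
$- 114 \left(\left(4 \left(6 + b{\left(3 \right)}\right) + 1 \left(-2 - 3\right)\right) - 55\right) = - 114 \left(\left(4 \left(6 + 1\right) + 1 \left(-2 - 3\right)\right) - 55\right) = - 114 \left(\left(4 \cdot 7 + 1 \left(-5\right)\right) - 55\right) = - 114 \left(\left(28 - 5\right) - 55\right) = - 114 \left(23 - 55\right) = \left(-114\right) \left(-32\right) = 3648$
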